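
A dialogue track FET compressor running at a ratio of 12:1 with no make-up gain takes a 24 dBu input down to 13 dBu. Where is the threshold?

12 dBu

Let T be the threshold. Output overshoot = (input overshoot)/R, so 13 − T = (24 − T)/12.
12·(13 − T) = 24 − T → 11·T = 156 − 24 = 132.
T = 132/11 = 12 dBu.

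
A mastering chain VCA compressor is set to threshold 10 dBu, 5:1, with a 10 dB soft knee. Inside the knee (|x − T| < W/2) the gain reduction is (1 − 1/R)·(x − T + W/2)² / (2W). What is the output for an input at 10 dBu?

x − T + W/2 = 10 − 10 + 5 = 5.
GR = (1 − 1/5) × 5² / 20 = 0.8 × 25 / 20 = 1 dB.
Output = 10 − 1 = 9 dBu.

9 dBu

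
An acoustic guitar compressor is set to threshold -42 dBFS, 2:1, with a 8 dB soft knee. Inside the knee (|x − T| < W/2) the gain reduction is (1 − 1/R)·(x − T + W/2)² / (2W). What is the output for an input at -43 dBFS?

x − T + W/2 = -43 − (-42) + 4 = 3.
GR = (1 − 1/2) × 3² / 16 = 0.5 × 9 / 16 = 0.28125 dB.
Output = -43 − 0.28125 = -43.28125 dBFS.

-43.28125 dBFS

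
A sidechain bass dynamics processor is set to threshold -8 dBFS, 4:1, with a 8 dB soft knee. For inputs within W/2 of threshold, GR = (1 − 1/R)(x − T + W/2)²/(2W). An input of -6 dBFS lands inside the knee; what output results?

-7.6875 dBFS

x − T + W/2 = -6 − (-8) + 4 = 6.
GR = (1 − 1/4) × 6² / 16 = 0.75 × 36 / 16 = 1.6875 dB.
Output = -6 − 1.6875 = -7.6875 dBFS.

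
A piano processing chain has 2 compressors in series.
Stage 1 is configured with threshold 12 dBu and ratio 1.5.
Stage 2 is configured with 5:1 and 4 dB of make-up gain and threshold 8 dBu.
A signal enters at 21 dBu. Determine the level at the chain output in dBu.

Stage 1: 21 dBu is 9 dB over 12 dBu; at 1.5:1 that becomes 6 dB over, giving 18 dBu.
Stage 2: 18 dBu is 10 dB over 8 dBu; at 5:1 that becomes 2 dB over, giving 10 dBu; +4 dB make-up → 14 dBu.

14 dBu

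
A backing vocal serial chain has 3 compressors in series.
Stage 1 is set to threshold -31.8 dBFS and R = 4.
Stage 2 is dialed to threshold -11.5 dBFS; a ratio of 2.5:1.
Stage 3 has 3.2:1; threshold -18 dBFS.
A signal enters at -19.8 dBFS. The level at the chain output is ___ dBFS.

Stage 1: -19.8 dBFS is 12 dB over -31.8 dBFS; at 4:1 that becomes 3 dB over, giving -28.8 dBFS.
Stage 2: below threshold (-28.8 ≤ -11.5); passes unchanged; output -28.8 dBFS.
Stage 3: -28.8 dBFS is at or below the -18 dBFS threshold — no compression; output -28.8 dBFS.

-28.8 dBFS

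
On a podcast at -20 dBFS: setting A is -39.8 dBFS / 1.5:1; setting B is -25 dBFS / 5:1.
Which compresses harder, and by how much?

A: overshoot 19.8 dB → output overshoot 13.2 dB → GR 6.6 dB.
B: overshoot 5 dB → output overshoot 1 dB → GR 4 dB.
Difference: 2.6 dB in favour of A.

A, by 2.6 dB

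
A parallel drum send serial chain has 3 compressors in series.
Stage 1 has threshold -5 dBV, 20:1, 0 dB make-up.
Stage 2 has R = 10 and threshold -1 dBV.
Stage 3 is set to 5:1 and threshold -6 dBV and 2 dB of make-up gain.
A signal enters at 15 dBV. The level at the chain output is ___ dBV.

-3.6 dBV

Stage 1: overshoot 20 dB → 20/20 = 1 dB → -4 dBV.
Stage 2: -4 dBV ≤ -1 dBV, so stage 2 doesn't engage; output -4 dBV.
Stage 3: 2 dB above -6 dBV, reduced 5:1 to 0.4 dB above → -5.6 dBV; +2 dB make-up → -3.6 dBV.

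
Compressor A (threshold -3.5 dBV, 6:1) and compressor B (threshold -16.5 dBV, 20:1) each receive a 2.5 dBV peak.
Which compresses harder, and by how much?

B, by 13.05 dB

A: GR = 6 − 6/6 = 5 dB.
B: GR = 19 − 19/20 = 18.05 dB.
B applies 13.05 dB more gain reduction.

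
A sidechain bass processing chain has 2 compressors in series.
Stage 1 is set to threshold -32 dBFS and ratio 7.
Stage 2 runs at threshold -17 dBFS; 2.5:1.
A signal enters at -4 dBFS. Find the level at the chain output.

-28 dBFS

Stage 1: 28 dB above -32 dBFS, reduced 7:1 to 4 dB above → -28 dBFS.
Stage 2: below threshold (-28 ≤ -17); passes unchanged; output -28 dBFS.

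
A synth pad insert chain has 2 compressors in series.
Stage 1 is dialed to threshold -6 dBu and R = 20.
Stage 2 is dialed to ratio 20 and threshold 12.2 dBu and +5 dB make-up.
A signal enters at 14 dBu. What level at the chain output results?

0 dBu

Stage 1: 14 dBu is 20 dB over -6 dBu; at 20:1 that becomes 1 dB over, giving -5 dBu.
Stage 2: below threshold (-5 ≤ 12.2); passes unchanged; make-up brings it to 0 dBu.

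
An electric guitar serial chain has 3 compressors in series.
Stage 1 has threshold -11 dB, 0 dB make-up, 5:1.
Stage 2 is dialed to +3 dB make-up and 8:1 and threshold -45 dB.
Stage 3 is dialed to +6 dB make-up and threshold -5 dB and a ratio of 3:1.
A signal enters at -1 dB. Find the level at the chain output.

Stage 1: overshoot 10 dB → 10/5 = 2 dB → -9 dB.
Stage 2: overshoot 36 dB → 36/8 = 4.5 dB → -40.5 dB; +3 dB make-up → -37.5 dB.
Stage 3: -37.5 dB is at or below the -5 dB threshold — no compression; make-up brings it to -31.5 dB.

-31.5 dB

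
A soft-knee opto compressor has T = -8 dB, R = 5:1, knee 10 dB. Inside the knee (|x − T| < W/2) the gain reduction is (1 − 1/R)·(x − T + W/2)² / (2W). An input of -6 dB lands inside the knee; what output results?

-7.96 dB

x − T + W/2 = -6 − (-8) + 5 = 7.
GR = (1 − 1/5) × 7² / 20 = 0.8 × 49 / 20 = 1.96 dB.
Output = -6 − 1.96 = -7.96 dB.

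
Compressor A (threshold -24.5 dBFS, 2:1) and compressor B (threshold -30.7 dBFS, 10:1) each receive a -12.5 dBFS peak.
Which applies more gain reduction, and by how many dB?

B, by 10.38 dB

A: overshoot 12 dB → output overshoot 6 dB → GR 6 dB.
B: overshoot 18.2 dB → output overshoot 1.82 dB → GR 16.38 dB.
Difference: 10.38 dB in favour of B.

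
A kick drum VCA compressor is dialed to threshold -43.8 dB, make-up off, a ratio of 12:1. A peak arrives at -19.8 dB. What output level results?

The input is 24 dB above the -43.8 dB threshold.
At 12:1 the overshoot is divided by 12, leaving 2 dB above threshold.
So the level is -43.8 + 2 = -41.8 dB.

-41.8 dB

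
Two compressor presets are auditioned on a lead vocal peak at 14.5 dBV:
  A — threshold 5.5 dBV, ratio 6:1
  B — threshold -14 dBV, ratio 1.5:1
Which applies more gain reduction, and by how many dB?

A: overshoot 9 dB → output overshoot 1.5 dB → GR 7.5 dB.
B: overshoot 28.5 dB → output overshoot 19 dB → GR 9.5 dB.
B applies 2 dB more gain reduction.

B, by 2 dB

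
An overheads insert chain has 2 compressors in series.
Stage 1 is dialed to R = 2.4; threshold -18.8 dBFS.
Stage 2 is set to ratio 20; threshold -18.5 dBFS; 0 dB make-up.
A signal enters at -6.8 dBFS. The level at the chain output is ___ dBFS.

Stage 1: overshoot 12 dB → 12/2.4 = 5 dB → -13.8 dBFS.
Stage 2: overshoot 4.7 dB → 4.7/20 = 0.235 dB → -18.265 dBFS.

-18.265 dBFS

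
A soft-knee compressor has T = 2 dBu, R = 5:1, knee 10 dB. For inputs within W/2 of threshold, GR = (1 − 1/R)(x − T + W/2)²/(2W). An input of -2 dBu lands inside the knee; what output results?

-2.04 dBu

x − T + W/2 = -2 − 2 + 5 = 1.
GR = (1 − 1/5) × 1² / 20 = 0.8 × 1 / 20 = 0.04 dB.
Output = -2 − 0.04 = -2.04 dBu.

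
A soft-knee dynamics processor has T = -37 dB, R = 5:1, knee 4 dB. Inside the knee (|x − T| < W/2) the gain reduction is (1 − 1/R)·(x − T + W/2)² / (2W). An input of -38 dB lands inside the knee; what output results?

-38.1 dB

x − T + W/2 = -38 − (-37) + 2 = 1.
GR = (1 − 1/5) × 1² / 8 = 0.8 × 1 / 8 = 0.1 dB.
Output = -38 − 0.1 = -38.1 dB.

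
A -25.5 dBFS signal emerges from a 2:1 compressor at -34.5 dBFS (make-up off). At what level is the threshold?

Gain reduction = -25.5 − (-34.5) = 9 dB; output overshoot = GR / (R − 1) = 9 / 1 = 9 dB.
Threshold = output − output overshoot = -34.5 − 9 = -43.5 dBFS.

-43.5 dBFS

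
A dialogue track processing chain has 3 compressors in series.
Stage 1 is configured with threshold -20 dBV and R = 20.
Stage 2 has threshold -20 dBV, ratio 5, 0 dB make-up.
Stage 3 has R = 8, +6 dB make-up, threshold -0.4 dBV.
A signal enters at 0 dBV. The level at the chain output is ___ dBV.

Stage 1: 20 dB above -20 dBV, reduced 20:1 to 1 dB above → -19 dBV.
Stage 2: -19 dBV is 1 dB over -20 dBV; at 5:1 that becomes 0.2 dB over, giving -19.8 dBV.
Stage 3: below threshold (-19.8 ≤ -0.4); passes unchanged; make-up brings it to -13.8 dBV.

-13.8 dBV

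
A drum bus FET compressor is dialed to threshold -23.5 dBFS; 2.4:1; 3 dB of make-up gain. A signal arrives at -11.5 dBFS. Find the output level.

-15.5 dBFS

-11.5 dBFS sits 12 dB over threshold.
The 12 dB excess becomes 5 dB after 2.4:1 reduction.
So the level is -23.5 + 5 = -18.5 dBFS; make-up adds 3 dB, giving -15.5 dBFS.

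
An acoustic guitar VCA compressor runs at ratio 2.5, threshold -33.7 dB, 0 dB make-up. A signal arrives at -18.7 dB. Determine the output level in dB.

-27.7 dB

-18.7 dB sits 15 dB over threshold.
At 2.5:1 the overshoot is divided by 2.5, leaving 6 dB above threshold.
So the level is -33.7 + 6 = -27.7 dB.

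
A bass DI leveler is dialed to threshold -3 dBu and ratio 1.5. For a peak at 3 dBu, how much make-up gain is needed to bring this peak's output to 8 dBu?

7 dB

Without make-up, output = threshold + overshoot/1.5 = -3 + 4 = 1 dBu.
Gap to target: 7 dB.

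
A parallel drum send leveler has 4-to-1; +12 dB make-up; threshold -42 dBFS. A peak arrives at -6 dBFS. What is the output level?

-21 dBFS

The input is 36 dB above the -42 dBFS threshold.
The 36 dB excess becomes 9 dB after 4:1 reduction.
Output = -42 + 9 = -33 dBFS; make-up adds 12 dB, giving -21 dBFS.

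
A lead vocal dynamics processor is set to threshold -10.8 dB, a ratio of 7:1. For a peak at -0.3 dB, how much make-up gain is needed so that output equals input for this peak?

Overshoot 10.5 dB → 10.5/7 = 1.5 dB after compression, so the compressed level is -10.8 + 1.5 = -9.3 dB.
Make-up = target − compressed = -0.3 − (-9.3) = 9 dB.

9 dB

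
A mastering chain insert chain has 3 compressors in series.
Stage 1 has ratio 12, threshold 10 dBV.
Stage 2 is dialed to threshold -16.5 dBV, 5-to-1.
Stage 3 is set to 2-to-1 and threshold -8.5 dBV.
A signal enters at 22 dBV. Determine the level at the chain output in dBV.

-11 dBV

Stage 1: overshoot 12 dB → 12/12 = 1 dB → 11 dBV.
Stage 2: overshoot 27.5 dB → 27.5/5 = 5.5 dB → -11 dBV.
Stage 3: below threshold (-11 ≤ -8.5); passes unchanged; output -11 dBV.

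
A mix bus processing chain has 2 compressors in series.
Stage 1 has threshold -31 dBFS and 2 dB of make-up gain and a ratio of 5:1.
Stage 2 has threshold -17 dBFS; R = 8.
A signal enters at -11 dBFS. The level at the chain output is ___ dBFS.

-25 dBFS

Stage 1: -11 dBFS is 20 dB over -31 dBFS; at 5:1 that becomes 4 dB over, giving -27 dBFS; +2 dB make-up → -25 dBFS.
Stage 2: -25 dBFS ≤ -17 dBFS, so stage 2 doesn't engage; output -25 dBFS.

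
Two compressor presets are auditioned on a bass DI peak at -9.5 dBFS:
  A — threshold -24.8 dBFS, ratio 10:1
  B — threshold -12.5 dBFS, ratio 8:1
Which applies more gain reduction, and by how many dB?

A, by 11.145 dB

A: GR = 15.3 − 15.3/10 = 13.77 dB.
B: GR = 3 − 3/8 = 2.625 dB.
Difference: 11.145 dB in favour of A.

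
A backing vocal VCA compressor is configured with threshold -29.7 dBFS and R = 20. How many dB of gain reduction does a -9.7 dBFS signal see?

The signal is 20 dB above threshold.
A 20:1 ratio leaves 1 dB of that excess.
So the signal is attenuated by 20 − 1 = 19 dB.

19 dB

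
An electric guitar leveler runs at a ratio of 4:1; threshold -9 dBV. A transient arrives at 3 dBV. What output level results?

-6 dBV

The input is 12 dB above the -9 dBV threshold.
The 12 dB excess becomes 3 dB after 4:1 reduction.
So the level is -9 + 3 = -6 dBV.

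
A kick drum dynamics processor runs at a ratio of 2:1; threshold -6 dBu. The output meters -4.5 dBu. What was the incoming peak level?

-3 dBu

The compressed level sits -4.5 − (-6) = 1.5 dB over threshold.
Before 2:1 compression the overshoot was 1.5 × 2 = 3 dB, so input = -6 + 3 = -3 dBu.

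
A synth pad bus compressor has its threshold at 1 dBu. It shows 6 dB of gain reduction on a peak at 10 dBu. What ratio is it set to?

3:1

Input overshoot = 10 − 1 = 9 dB.
Output overshoot = 9 − 6 = 3 dB.
Ratio = input overshoot / output overshoot = 9 / 3 = 3.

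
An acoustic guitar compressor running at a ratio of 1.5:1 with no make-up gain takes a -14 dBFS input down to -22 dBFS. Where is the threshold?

-38 dBFS

Let T be the threshold. Output overshoot = (input overshoot)/R, so -22 − T = (-14 − T)/1.5.
1.5·(-22 − T) = -14 − T → 0.5·T = -33 − (-14) = -19.
T = -19/0.5 = -38 dBFS.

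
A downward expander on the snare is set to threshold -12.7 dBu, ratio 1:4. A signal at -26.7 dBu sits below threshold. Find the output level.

-68.7 dBu

Below threshold, a 1:4 expander applies gain = (4−1)×(T − x) of attenuation.
(4−1) × 14 = 42 dB, so output = -26.7 − 42 = -68.7 dBu.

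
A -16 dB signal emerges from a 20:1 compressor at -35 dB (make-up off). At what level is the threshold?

Input is 20 dB above T (since output overshoot × R = input overshoot: (-35 − T)·20 = -16 − T gives T = -36 dB).
Check: -36 + (-16 − (-36))/20 = -36 + 1 = -35 dB. ✓

-36 dB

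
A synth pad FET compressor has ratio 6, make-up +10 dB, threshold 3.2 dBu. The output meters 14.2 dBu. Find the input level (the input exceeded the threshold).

Before make-up, the level was 14.2 − 10 = 4.2 dBu.
That's 1 dB above the 3.2 dBu threshold.
Before 6:1 compression the overshoot was 1 × 6 = 6 dB, so input = 3.2 + 6 = 9.2 dBu.

9.2 dBu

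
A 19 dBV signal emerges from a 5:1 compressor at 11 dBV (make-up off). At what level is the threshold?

9 dBV

Gain reduction = 19 − 11 = 8 dB; output overshoot = GR / (R − 1) = 8 / 4 = 2 dB.
Threshold = output − output overshoot = 11 − 2 = 9 dBV.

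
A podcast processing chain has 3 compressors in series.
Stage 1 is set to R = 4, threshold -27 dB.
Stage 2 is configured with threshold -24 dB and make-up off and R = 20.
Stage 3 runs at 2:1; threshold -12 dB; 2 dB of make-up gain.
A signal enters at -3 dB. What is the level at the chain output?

-21.85 dB

Stage 1: overshoot 24 dB → 24/4 = 6 dB → -21 dB.
Stage 2: -21 dB is 3 dB over -24 dB; at 20:1 that becomes 0.15 dB over, giving -23.85 dB.
Stage 3: below threshold (-23.85 ≤ -12); passes unchanged; make-up brings it to -21.85 dB.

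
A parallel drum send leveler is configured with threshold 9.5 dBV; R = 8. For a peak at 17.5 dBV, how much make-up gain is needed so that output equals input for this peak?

Overshoot 8 dB → 8/8 = 1 dB after compression, so the compressed level is 9.5 + 1 = 10.5 dBV.
Make-up = target − compressed = 17.5 − 10.5 = 7 dB.

7 dB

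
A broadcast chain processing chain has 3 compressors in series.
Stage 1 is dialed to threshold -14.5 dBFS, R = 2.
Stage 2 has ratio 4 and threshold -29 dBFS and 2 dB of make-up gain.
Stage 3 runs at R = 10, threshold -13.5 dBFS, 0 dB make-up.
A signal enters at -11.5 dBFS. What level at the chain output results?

Stage 1: overshoot 3 dB → 3/2 = 1.5 dB → -13 dBFS.
Stage 2: 16 dB above -29 dBFS, reduced 4:1 to 4 dB above → -25 dBFS; +2 dB make-up → -23 dBFS.
Stage 3: -23 dBFS ≤ -13.5 dBFS, so stage 3 doesn't engage; output -23 dBFS.

-23 dBFS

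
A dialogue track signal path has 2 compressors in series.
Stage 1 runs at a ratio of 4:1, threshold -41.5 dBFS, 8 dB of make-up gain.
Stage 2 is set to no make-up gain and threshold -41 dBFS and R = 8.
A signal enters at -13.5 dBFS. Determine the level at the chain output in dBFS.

-39.1875 dBFS

Stage 1: overshoot 28 dB → 28/4 = 7 dB → -34.5 dBFS; +8 dB make-up → -26.5 dBFS.
Stage 2: 14.5 dB above -41 dBFS, reduced 8:1 to 1.8125 dB above → -39.1875 dBFS.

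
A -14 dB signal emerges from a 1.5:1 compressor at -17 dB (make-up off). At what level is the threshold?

Let T be the threshold. Output overshoot = (input overshoot)/R, so -17 − T = (-14 − T)/1.5.
1.5·(-17 − T) = -14 − T → 0.5·T = -25.5 − (-14) = -11.5.
T = -11.5/0.5 = -23 dB.

-23 dB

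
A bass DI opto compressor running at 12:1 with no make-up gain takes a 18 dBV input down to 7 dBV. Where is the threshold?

6 dBV

Input is 12 dB above T (since output overshoot × R = input overshoot: (7 − T)·12 = 18 − T gives T = 6 dBV).
Check: 6 + (18 − 6)/12 = 6 + 1 = 7 dBV. ✓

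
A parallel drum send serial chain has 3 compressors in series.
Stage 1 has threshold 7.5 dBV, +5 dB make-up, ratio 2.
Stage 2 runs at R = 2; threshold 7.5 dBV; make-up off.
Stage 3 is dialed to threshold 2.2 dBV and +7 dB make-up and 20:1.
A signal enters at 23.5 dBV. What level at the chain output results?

Stage 1: 23.5 dBV is 16 dB over 7.5 dBV; at 2:1 that becomes 8 dB over, giving 15.5 dBV; +5 dB make-up → 20.5 dBV.
Stage 2: 20.5 dBV is 13 dB over 7.5 dBV; at 2:1 that becomes 6.5 dB over, giving 14 dBV.
Stage 3: 14 dBV is 11.8 dB over 2.2 dBV; at 20:1 that becomes 0.59 dB over, giving 2.79 dBV; +7 dB make-up → 9.79 dBV.

9.79 dBV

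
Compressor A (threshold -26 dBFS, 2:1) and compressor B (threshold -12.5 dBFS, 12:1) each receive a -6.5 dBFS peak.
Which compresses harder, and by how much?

A, by 4.25 dB

A: overshoot 19.5 dB → output overshoot 9.75 dB → GR 9.75 dB.
B: overshoot 6 dB → output overshoot 0.5 dB → GR 5.5 dB.
A reduces 4.25 dB more.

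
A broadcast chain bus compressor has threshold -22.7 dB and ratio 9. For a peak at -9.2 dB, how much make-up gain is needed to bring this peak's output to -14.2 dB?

7 dB

Without make-up, output = threshold + overshoot/9 = -22.7 + 1.5 = -21.2 dB.
Gap to target: 7 dB.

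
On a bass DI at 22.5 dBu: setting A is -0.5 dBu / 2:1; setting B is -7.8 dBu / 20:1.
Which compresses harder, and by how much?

B, by 17.285 dB

A: 23 dB over, compressed to 11.5 dB over, so 11.5 dB of GR.
B: 30.3 dB over, compressed to 1.515 dB over, so 28.785 dB of GR.
B reduces 17.285 dB more.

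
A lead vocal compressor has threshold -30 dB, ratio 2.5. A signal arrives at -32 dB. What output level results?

-32 dB is 2 dB below the -30 dB threshold, so no gain reduction is applied.
Output = input = -32 dB.

-32 dB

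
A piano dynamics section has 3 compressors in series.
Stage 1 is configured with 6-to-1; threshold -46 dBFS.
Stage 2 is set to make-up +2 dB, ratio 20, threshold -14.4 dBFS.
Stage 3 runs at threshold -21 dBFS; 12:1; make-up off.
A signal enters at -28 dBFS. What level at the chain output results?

-41 dBFS

Stage 1: overshoot 18 dB → 18/6 = 3 dB → -43 dBFS.
Stage 2: -43 dBFS is at or below the -14.4 dBFS threshold — no compression; make-up brings it to -41 dBFS.
Stage 3: -41 dBFS ≤ -21 dBFS, so stage 3 doesn't engage; output -41 dBFS.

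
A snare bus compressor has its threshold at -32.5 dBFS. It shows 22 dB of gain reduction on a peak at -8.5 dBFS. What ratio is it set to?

12:1

Input overshoot = -8.5 − (-32.5) = 24 dB.
Output overshoot = 24 − 22 = 2 dB.
Ratio = input overshoot / output overshoot = 24 / 2 = 12.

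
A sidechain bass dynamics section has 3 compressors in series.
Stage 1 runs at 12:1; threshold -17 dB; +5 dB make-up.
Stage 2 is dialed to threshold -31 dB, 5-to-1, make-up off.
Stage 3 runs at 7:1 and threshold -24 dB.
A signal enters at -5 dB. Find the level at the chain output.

-27 dB

Stage 1: 12 dB above -17 dB, reduced 12:1 to 1 dB above → -16 dB; +5 dB make-up → -11 dB.
Stage 2: overshoot 20 dB → 20/5 = 4 dB → -27 dB.
Stage 3: -27 dB is at or below the -24 dB threshold — no compression; output -27 dB.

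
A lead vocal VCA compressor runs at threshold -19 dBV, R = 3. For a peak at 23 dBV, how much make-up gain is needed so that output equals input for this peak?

Overshoot 42 dB → 42/3 = 14 dB after compression, so the compressed level is -19 + 14 = -5 dBV.
Make-up = target − compressed = 23 − (-5) = 28 dB.

28 dB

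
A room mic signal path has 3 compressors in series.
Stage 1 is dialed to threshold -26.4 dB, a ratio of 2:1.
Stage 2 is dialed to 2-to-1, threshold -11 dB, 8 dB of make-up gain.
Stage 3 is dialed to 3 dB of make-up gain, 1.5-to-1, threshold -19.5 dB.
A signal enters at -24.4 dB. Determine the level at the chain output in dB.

Stage 1: 2 dB above -26.4 dB, reduced 2:1 to 1 dB above → -25.4 dB.
Stage 2: -25.4 dB ≤ -11 dB, so stage 2 doesn't engage; make-up brings it to -17.4 dB.
Stage 3: -17.4 dB is 2.1 dB over -19.5 dB; at 1.5:1 that becomes 1.4 dB over, giving -18.1 dB; +3 dB make-up → -15.1 dB.

-15.1 dB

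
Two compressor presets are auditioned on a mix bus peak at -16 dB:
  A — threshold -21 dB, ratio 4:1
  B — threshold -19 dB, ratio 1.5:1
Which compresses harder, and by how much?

A: 5 dB over, compressed to 1.25 dB over, so 3.75 dB of GR.
B: 3 dB over, compressed to 2 dB over, so 1 dB of GR.
A reduces 2.75 dB more.

A, by 2.75 dB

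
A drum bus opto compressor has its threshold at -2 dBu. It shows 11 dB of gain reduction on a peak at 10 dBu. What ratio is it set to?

Input overshoot = 10 − (-2) = 12 dB.
Output overshoot = 12 − 11 = 1 dB.
Ratio = input overshoot / output overshoot = 12 / 1 = 12.

12:1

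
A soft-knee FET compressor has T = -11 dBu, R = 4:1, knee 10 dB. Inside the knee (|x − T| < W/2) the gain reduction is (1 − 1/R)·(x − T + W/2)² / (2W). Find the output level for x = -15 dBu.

x − T + W/2 = -15 − (-11) + 5 = 1.
GR = (1 − 1/4) × 1² / 20 = 0.75 × 1 / 20 = 0.0375 dB.
Output = -15 − 0.0375 = -15.0375 dBu.

-15.0375 dBu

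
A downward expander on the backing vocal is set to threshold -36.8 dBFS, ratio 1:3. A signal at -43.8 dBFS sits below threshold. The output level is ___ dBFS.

-57.8 dBFS

Below threshold, a 1:3 expander applies gain = (3−1)×(T − x) of attenuation.
(3−1) × 7 = 14 dB, so output = -43.8 − 14 = -57.8 dBFS.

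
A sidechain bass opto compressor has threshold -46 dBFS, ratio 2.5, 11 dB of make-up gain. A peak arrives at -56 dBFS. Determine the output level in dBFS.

-45 dBFS

-56 dBFS is 10 dB below the -46 dBFS threshold, so no gain reduction is applied.
Make-up gain adds 11 dB: -56 + 11 = -45 dBFS.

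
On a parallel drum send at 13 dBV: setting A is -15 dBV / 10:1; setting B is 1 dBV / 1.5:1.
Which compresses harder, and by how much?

A: overshoot 28 dB → output overshoot 2.8 dB → GR 25.2 dB.
B: overshoot 12 dB → output overshoot 8 dB → GR 4 dB.
A reduces 21.2 dB more.

A, by 21.2 dB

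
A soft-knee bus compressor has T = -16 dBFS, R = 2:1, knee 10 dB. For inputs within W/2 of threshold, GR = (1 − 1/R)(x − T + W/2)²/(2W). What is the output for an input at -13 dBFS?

x − T + W/2 = -13 − (-16) + 5 = 8.
GR = (1 − 1/2) × 8² / 20 = 0.5 × 64 / 20 = 1.6 dB.
Output = -13 − 1.6 = -14.6 dBFS.

-14.6 dBFS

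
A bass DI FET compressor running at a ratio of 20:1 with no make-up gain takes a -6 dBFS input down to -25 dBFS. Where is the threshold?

-26 dBFS

Gain reduction = -6 − (-25) = 19 dB; output overshoot = GR / (R − 1) = 19 / 19 = 1 dB.
Threshold = output − output overshoot = -25 − 1 = -26 dBFS.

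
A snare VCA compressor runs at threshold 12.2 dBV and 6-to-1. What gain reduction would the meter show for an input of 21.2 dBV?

7.5 dB

Overshoot = 21.2 − 12.2 = 9 dB.
At 6:1, output sits 9/6 = 1.5 dB above threshold.
GR = overshoot in − overshoot out = 9 − 1.5 = 7.5 dB.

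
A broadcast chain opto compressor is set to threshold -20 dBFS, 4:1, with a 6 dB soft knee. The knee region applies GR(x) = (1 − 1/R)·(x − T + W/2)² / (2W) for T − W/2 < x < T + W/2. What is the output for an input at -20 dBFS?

-20.5625 dBFS

x − T + W/2 = -20 − (-20) + 3 = 3.
GR = (1 − 1/4) × 3² / 12 = 0.75 × 9 / 12 = 0.5625 dB.
Output = -20 − 0.5625 = -20.5625 dBFS.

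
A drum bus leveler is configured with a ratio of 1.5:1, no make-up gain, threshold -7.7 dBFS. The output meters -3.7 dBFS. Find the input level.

-1.7 dBFS

The compressed level sits -3.7 − (-7.7) = 4 dB over threshold.
Input overshoot = R × output overshoot = 6 dB → input = -7.7 + 6 = -1.7 dBFS.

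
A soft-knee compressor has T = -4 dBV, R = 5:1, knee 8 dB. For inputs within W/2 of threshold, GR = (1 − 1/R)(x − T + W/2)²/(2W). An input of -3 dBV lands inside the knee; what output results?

x − T + W/2 = -3 − (-4) + 4 = 5.
GR = (1 − 1/5) × 5² / 16 = 0.8 × 25 / 16 = 1.25 dB.
Output = -3 − 1.25 = -4.25 dBV.

-4.25 dBV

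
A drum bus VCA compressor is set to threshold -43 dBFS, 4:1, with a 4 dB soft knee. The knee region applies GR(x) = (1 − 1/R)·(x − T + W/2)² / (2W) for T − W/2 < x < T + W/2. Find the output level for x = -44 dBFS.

-44.09375 dBFS

x − T + W/2 = -44 − (-43) + 2 = 1.
GR = (1 − 1/4) × 1² / 8 = 0.75 × 1 / 8 = 0.09375 dB.
Output = -44 − 0.09375 = -44.09375 dBFS.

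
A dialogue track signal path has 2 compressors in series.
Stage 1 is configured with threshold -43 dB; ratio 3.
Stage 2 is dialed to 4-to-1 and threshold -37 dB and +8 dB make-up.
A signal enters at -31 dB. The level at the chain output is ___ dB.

-31 dB

Stage 1: overshoot 12 dB → 12/3 = 4 dB → -39 dB.
Stage 2: -39 dB ≤ -37 dB, so stage 2 doesn't engage; make-up brings it to -31 dB.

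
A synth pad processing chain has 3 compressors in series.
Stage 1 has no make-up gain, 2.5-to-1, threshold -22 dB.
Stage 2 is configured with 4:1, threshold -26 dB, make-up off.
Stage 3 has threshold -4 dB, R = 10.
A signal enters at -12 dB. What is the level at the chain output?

Stage 1: -12 dB is 10 dB over -22 dB; at 2.5:1 that becomes 4 dB over, giving -18 dB.
Stage 2: 8 dB above -26 dB, reduced 4:1 to 2 dB above → -24 dB.
Stage 3: below threshold (-24 ≤ -4); passes unchanged; output -24 dB.

-24 dB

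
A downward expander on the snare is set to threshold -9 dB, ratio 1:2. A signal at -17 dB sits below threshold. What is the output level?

Undershoot = (-9) − (-17) = 8 dB.
At 1:2, that expands to 16 dB under threshold.
Output = -9 − 16 = -25 dB.

-25 dB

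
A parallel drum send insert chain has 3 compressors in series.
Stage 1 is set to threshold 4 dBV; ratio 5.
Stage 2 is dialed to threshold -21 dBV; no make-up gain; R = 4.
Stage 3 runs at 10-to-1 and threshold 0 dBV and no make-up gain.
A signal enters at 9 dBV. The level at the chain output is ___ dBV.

-14.5 dBV

Stage 1: 5 dB above 4 dBV, reduced 5:1 to 1 dB above → 5 dBV.
Stage 2: 5 dBV is 26 dB over -21 dBV; at 4:1 that becomes 6.5 dB over, giving -14.5 dBV.
Stage 3: -14.5 dBV ≤ 0 dBV, so stage 3 doesn't engage; output -14.5 dBV.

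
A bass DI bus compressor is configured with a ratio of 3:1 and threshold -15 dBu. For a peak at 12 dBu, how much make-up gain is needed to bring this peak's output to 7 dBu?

13 dB

Without make-up, output = threshold + overshoot/3 = -15 + 9 = -6 dBu.
Gap to target: 13 dB.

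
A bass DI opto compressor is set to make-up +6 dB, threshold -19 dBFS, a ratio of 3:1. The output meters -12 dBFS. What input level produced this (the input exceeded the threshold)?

Before make-up, the level was -12 − 6 = -18 dBFS.
That's 1 dB above the -19 dBFS threshold.
Input overshoot = R × output overshoot = 3 dB → input = -19 + 3 = -16 dBFS.

-16 dBFS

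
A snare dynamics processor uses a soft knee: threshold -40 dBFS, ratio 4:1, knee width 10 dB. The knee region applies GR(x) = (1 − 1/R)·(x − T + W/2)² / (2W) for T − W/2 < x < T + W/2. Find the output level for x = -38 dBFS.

-39.8375 dBFS

x − T + W/2 = -38 − (-40) + 5 = 7.
GR = (1 − 1/4) × 7² / 20 = 0.75 × 49 / 20 = 1.8375 dB.
Output = -38 − 1.8375 = -39.8375 dBFS.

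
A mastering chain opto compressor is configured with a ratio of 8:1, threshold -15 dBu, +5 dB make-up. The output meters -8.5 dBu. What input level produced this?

-3 dBu

Before make-up, the level was -8.5 − 5 = -13.5 dBu.
Post-compression overshoot = -13.5 − (-15) = 1.5 dB.
Before 8:1 compression the overshoot was 1.5 × 8 = 12 dB, so input = -15 + 12 = -3 dBu.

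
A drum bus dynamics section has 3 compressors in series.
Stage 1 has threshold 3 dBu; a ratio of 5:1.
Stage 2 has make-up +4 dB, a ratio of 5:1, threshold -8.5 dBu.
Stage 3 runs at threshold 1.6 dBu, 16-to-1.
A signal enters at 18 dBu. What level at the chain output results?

-1.6 dBu

Stage 1: 18 dBu is 15 dB over 3 dBu; at 5:1 that becomes 3 dB over, giving 6 dBu.
Stage 2: 14.5 dB above -8.5 dBu, reduced 5:1 to 2.9 dB above → -5.6 dBu; +4 dB make-up → -1.6 dBu.
Stage 3: below threshold (-1.6 ≤ 1.6); passes unchanged; output -1.6 dBu.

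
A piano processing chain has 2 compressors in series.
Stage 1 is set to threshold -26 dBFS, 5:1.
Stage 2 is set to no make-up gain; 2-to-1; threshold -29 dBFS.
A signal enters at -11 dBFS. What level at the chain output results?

Stage 1: 15 dB above -26 dBFS, reduced 5:1 to 3 dB above → -23 dBFS.
Stage 2: -23 dBFS is 6 dB over -29 dBFS; at 2:1 that becomes 3 dB over, giving -26 dBFS.

-26 dBFS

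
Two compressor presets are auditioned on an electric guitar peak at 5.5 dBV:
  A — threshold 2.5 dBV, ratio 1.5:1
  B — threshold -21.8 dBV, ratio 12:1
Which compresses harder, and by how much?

B, by 24.025 dB

A: GR = 3 − 3/1.5 = 1 dB.
B: GR = 27.3 − 27.3/12 = 25.025 dB.
B applies 24.025 dB more gain reduction.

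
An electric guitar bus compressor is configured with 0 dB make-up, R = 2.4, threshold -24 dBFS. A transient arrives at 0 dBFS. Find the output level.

-14 dBFS

Overshoot: 0 − (-24) = 24 dB.
At 2.4:1 the overshoot is divided by 2.4, leaving 10 dB above threshold.
Output = -24 + 10 = -14 dBFS.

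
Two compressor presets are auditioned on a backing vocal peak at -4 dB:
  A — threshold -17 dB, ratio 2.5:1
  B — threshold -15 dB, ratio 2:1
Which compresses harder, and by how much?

A: GR = 13 − 13/2.5 = 7.8 dB.
B: GR = 11 − 11/2 = 5.5 dB.
A applies 2.3 dB more gain reduction.

A, by 2.3 dB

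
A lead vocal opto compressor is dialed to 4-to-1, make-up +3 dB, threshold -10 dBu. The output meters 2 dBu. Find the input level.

26 dBu

Before make-up, the level was 2 − 3 = -1 dBu.
The compressed level sits -1 − (-10) = 9 dB over threshold.
Undo the ratio: input overshoot = 9 × 4 = 36 dB, giving input = 26 dBu.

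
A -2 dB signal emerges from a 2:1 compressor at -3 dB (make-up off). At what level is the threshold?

-4 dB

Let T be the threshold. Output overshoot = (input overshoot)/R, so -3 − T = (-2 − T)/2.
2·(-3 − T) = -2 − T → 1·T = -6 − (-2) = -4.
T = -4/1 = -4 dB.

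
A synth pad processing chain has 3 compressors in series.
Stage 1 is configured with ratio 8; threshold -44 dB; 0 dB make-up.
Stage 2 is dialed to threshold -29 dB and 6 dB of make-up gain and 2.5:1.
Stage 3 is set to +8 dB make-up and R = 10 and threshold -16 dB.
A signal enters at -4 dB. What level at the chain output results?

Stage 1: 40 dB above -44 dB, reduced 8:1 to 5 dB above → -39 dB.
Stage 2: -39 dB ≤ -29 dB, so stage 2 doesn't engage; make-up brings it to -33 dB.
Stage 3: -33 dB ≤ -16 dB, so stage 3 doesn't engage; make-up brings it to -25 dB.

-25 dB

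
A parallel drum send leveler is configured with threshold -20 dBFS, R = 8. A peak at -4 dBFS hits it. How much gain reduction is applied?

-4 dBFS exceeds the threshold by 16 dB.
After 8:1 compression the overshoot becomes 16/8 = 2 dB.
So the signal is attenuated by 16 − 2 = 14 dB.

14 dB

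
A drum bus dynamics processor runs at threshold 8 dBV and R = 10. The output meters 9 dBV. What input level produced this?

Post-compression overshoot = 9 − 8 = 1 dB.
Before 10:1 compression the overshoot was 1 × 10 = 10 dB, so input = 8 + 10 = 18 dBV.

18 dBV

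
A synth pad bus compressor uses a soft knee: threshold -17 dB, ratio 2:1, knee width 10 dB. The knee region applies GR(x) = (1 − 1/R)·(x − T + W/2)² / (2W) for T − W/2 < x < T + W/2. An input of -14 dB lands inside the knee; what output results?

-15.6 dB

x − T + W/2 = -14 − (-17) + 5 = 8.
GR = (1 − 1/2) × 8² / 20 = 0.5 × 64 / 20 = 1.6 dB.
Output = -14 − 1.6 = -15.6 dB.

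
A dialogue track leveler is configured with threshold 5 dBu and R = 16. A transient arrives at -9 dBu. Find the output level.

-9 dBu is 14 dB below the 5 dBu threshold, so no gain reduction is applied.
Output = input = -9 dBu.

-9 dBu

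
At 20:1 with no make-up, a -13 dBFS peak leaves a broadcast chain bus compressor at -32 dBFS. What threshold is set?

-33 dBFS

Gain reduction = -13 − (-32) = 19 dB; output overshoot = GR / (R − 1) = 19 / 19 = 1 dB.
Threshold = output − output overshoot = -32 − 1 = -33 dBFS.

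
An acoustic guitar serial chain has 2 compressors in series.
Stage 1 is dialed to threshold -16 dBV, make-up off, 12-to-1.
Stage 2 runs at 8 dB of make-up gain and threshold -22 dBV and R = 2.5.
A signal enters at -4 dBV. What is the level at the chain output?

-11.2 dBV

Stage 1: 12 dB above -16 dBV, reduced 12:1 to 1 dB above → -15 dBV.
Stage 2: 7 dB above -22 dBV, reduced 2.5:1 to 2.8 dB above → -19.2 dBV; +8 dB make-up → -11.2 dBV.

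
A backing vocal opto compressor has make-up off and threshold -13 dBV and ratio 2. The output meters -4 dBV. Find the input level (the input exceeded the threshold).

5 dBV

Post-compression overshoot = -4 − (-13) = 9 dB.
Input overshoot = R × output overshoot = 18 dB → input = -13 + 18 = 5 dBV.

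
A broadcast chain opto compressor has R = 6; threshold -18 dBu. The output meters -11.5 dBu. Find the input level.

The compressed level sits -11.5 − (-18) = 6.5 dB over threshold.
Undo the ratio: input overshoot = 6.5 × 6 = 39 dB, giving input = 21 dBu.

21 dBu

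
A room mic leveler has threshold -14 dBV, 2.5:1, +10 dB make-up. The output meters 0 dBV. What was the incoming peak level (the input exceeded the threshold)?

-4 dBV

Before make-up, the level was 0 − 10 = -10 dBV.
That's 4 dB above the -14 dBV threshold.
Input overshoot = R × output overshoot = 10 dB → input = -14 + 10 = -4 dBV.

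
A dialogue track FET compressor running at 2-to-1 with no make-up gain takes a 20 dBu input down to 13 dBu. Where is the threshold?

Input is 14 dB above T (since output overshoot × R = input overshoot: (13 − T)·2 = 20 − T gives T = 6 dBu).
Check: 6 + (20 − 6)/2 = 6 + 7 = 13 dBu. ✓

6 dBu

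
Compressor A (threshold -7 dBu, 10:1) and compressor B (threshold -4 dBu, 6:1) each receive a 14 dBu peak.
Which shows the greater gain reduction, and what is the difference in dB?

A, by 3.9 dB

A: GR = 21 − 21/10 = 18.9 dB.
B: GR = 18 − 18/6 = 15 dB.
A applies 3.9 dB more gain reduction.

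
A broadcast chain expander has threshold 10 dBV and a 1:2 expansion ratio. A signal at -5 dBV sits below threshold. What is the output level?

Undershoot = 10 − (-5) = 15 dB.
At 1:2, that expands to 30 dB under threshold.
Output = 10 − 30 = -20 dBV.

-20 dBV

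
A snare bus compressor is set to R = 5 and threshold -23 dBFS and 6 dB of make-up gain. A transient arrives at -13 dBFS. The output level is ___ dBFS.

-13 dBFS sits 10 dB over threshold.
The 10 dB excess becomes 2 dB after 5:1 reduction.
Output = -23 + 2 = -21 dBFS; make-up adds 6 dB, giving -15 dBFS.

-15 dBFS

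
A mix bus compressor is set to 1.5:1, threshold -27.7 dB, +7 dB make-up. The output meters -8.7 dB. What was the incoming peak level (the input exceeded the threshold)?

-9.7 dB

Remove make-up: -8.7 − 7 = -15.7 dB.
That's 12 dB above the -27.7 dB threshold.
Input overshoot = R × output overshoot = 18 dB → input = -27.7 + 18 = -9.7 dB.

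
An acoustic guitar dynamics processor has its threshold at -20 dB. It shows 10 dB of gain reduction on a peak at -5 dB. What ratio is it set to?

3:1

Input overshoot = -5 − (-20) = 15 dB.
Output overshoot = 15 − 10 = 5 dB.
Ratio = input overshoot / output overshoot = 15 / 5 = 3.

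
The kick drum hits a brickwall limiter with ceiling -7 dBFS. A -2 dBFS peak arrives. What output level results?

-7 dBFS

The limiter clamps the peak to its -7 dBFS ceiling.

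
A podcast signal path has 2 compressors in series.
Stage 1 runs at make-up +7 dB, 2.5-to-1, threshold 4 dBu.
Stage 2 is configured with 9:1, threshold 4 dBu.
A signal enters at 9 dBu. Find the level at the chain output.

Stage 1: 5 dB above 4 dBu, reduced 2.5:1 to 2 dB above → 6 dBu; +7 dB make-up → 13 dBu.
Stage 2: 9 dB above 4 dBu, reduced 9:1 to 1 dB above → 5 dBu.

5 dBu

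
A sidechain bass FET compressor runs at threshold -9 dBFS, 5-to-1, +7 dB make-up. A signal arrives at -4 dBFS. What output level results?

-1 dBFS

-4 dBFS sits 5 dB over threshold.
The 5 dB excess becomes 1 dB after 5:1 reduction.
Output = -9 + 1 = -8 dBFS; make-up adds 7 dB, giving -1 dBFS.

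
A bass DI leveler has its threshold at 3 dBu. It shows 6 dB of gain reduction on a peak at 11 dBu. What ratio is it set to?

4:1

Input overshoot = 11 − 3 = 8 dB.
Output overshoot = 8 − 6 = 2 dB.
Ratio = input overshoot / output overshoot = 8 / 2 = 4.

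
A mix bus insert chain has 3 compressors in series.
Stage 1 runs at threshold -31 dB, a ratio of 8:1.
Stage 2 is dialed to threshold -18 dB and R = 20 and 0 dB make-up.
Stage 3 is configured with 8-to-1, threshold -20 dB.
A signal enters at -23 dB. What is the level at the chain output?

Stage 1: -23 dB is 8 dB over -31 dB; at 8:1 that becomes 1 dB over, giving -30 dB.
Stage 2: -30 dB ≤ -18 dB, so stage 2 doesn't engage; output -30 dB.
Stage 3: below threshold (-30 ≤ -20); passes unchanged; output -30 dB.

-30 dB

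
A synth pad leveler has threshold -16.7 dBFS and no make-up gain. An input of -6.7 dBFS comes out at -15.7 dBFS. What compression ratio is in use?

10:1

Input overshoot = -6.7 − (-16.7) = 10 dB; output overshoot = -15.7 − (-16.7) = 1 dB.
Ratio = 10 / 1 = 10.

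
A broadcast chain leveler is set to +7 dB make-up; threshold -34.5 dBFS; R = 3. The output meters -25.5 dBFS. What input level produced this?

Remove make-up: -25.5 − 7 = -32.5 dBFS.
That's 2 dB above the -34.5 dBFS threshold.
Before 3:1 compression the overshoot was 2 × 3 = 6 dB, so input = -34.5 + 6 = -28.5 dBFS.

-28.5 dBFS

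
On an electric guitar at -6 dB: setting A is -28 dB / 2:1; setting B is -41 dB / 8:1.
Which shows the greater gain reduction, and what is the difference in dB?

A: GR = 22 − 22/2 = 11 dB.
B: GR = 35 − 35/8 = 30.625 dB.
Difference: 19.625 dB in favour of B.

B, by 19.625 dB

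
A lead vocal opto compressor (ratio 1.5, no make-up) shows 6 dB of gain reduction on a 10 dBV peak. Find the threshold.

Input is 18 dB above T (since output overshoot × R = input overshoot: (4 − T)·1.5 = 10 − T gives T = -8 dBV).
Check: -8 + (10 − (-8))/1.5 = -8 + 12 = 4 dBV. ✓

-8 dBV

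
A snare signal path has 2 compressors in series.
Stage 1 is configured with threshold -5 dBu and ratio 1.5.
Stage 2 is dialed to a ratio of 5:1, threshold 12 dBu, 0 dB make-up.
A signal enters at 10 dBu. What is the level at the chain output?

5 dBu

Stage 1: 15 dB above -5 dBu, reduced 1.5:1 to 10 dB above → 5 dBu.
Stage 2: 5 dBu is at or below the 12 dBu threshold — no compression; output 5 dBu.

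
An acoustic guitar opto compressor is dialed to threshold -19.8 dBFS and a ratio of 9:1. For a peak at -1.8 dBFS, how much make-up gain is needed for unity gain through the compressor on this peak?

16 dB

Overshoot 18 dB → 18/9 = 2 dB after compression, so the compressed level is -19.8 + 2 = -17.8 dBFS.
Make-up = target − compressed = -1.8 − (-17.8) = 16 dB.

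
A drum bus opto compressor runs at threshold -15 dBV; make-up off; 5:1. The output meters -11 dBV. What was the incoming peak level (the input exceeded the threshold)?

5 dBV

That's 4 dB above the -15 dBV threshold.
Input overshoot = R × output overshoot = 20 dB → input = -15 + 20 = 5 dBV.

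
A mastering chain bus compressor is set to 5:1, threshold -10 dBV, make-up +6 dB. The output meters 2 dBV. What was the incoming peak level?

Remove make-up: 2 − 6 = -4 dBV.
That's 6 dB above the -10 dBV threshold.
Before 5:1 compression the overshoot was 6 × 5 = 30 dB, so input = -10 + 30 = 20 dBV.

20 dBV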